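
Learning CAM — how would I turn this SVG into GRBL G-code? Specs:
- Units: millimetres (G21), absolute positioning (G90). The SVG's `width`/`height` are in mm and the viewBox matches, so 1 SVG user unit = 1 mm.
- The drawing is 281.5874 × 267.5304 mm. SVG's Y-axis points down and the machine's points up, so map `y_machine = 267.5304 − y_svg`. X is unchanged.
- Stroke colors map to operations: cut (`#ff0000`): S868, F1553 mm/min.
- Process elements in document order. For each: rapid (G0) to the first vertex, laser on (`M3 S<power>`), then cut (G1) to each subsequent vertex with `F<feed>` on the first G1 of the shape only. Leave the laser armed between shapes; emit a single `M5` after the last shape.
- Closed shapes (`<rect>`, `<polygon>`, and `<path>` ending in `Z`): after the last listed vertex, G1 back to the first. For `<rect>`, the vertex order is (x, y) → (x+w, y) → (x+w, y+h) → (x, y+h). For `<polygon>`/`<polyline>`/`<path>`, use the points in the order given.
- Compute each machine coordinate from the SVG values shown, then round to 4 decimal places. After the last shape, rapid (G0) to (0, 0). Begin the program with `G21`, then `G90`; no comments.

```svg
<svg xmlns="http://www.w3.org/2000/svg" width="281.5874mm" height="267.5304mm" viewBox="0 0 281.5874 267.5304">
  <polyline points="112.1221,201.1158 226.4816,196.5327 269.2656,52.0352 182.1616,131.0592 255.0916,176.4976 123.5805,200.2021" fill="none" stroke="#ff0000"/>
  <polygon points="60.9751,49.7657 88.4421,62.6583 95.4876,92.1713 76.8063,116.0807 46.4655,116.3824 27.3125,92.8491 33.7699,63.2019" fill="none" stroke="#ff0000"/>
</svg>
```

G21
G90
G0 X112.1221 Y66.4146
M3 S868
G1 X226.4816 Y70.9977 F1553
G1 X269.2656 Y215.4952
G1 X182.1616 Y136.4712
G1 X255.0916 Y91.0328
G1 X123.5805 Y67.3283
G0 X60.9751 Y217.7647
M3 S868
G1 X88.4421 Y204.8721 F1553
G1 X95.4876 Y175.3591
G1 X76.8063 Y151.4497
G1 X46.4655 Y151.1480
G1 X27.3125 Y174.6813
G1 X33.7699 Y204.3285
G1 X60.9751 Y217.7647
M5
G0 X0.0000 Y0.0000

1 u = 1 mm; y_m = 267.5304 − y.

[1] `<polyline>` open polyline, #ff0000→cut S868 F1553: (112.1221,66.4146) → (226.4816,70.9977) → (269.2656,215.4952) → (182.1616,136.4712) → (255.0916,91.0328) → (123.5805,67.3283)

[2] `<polygon>` regular polygon, #ff0000→cut S868 F1553: (60.9751,217.7647) → (88.4421,204.8721) → (95.4876,175.3591) → (76.8063,151.4497) → (46.4655,151.1480) → (27.3125,174.6813) → (33.7699,204.3285) → (60.9751,217.7647) (closed)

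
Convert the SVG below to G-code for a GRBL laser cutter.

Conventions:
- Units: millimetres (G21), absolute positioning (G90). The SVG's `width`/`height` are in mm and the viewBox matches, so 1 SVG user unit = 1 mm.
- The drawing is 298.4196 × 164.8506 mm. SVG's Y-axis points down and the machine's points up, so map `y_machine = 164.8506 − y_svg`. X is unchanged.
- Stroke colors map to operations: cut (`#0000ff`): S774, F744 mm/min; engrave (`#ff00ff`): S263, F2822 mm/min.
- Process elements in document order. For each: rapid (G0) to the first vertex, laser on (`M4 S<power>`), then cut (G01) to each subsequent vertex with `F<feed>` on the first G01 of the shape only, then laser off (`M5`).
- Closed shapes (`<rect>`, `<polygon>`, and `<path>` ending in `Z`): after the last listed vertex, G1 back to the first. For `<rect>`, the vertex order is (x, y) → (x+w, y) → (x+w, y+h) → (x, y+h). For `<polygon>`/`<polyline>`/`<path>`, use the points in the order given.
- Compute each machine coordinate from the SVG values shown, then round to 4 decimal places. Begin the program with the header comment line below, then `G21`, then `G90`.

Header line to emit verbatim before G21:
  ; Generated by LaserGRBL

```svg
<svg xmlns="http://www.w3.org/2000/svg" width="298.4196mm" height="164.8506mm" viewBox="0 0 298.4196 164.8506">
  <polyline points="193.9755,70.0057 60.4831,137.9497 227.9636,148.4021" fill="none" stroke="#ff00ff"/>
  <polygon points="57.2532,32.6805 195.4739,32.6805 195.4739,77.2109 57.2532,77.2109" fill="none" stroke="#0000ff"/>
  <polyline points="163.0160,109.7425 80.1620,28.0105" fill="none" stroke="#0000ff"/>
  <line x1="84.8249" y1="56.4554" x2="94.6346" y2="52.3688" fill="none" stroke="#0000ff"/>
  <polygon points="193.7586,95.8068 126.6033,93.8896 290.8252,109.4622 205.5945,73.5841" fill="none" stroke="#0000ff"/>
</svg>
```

; Generated by LaserGRBL
G21
G90
G0 X193.9755 Y94.8449
M4 S263
G01 X60.4831 Y26.9009 F2822
G01 X227.9636 Y16.4485
M5
G0 X57.2532 Y132.1701
M4 S774
G01 X195.4739 Y132.1701 F744
G01 X195.4739 Y87.6397
G01 X57.2532 Y87.6397
G01 X57.2532 Y132.1701
M5
G0 X163.0160 Y55.1081
M4 S774
G01 X80.1620 Y136.8401 F744
M5
G0 X84.8249 Y108.3952
M4 S774
G01 X94.6346 Y112.4818 F744
M5
G0 X193.7586 Y69.0438
M4 S774
G01 X126.6033 Y70.9610 F744
G01 X290.8252 Y55.3884
G01 X205.5945 Y91.2665
G01 X193.7586 Y69.0438
M5

1 u = 1 mm; y_m = 164.8506 − y.

[1] `<polyline>` open polyline, #ff00ff→engrave S263 F2822: (193.9755,94.8449) → (60.4831,26.9009) → (227.9636,16.4485)

[2] `<polygon>` rectangle, #0000ff→cut S774 F744: (57.2532,132.1701) → (195.4739,132.1701) → (195.4739,87.6397) → (57.2532,87.6397) → (57.2532,132.1701) (closed)

[3] `<polyline>` line segment, #0000ff→cut S774 F744: (163.0160,55.1081) → (80.1620,136.8401)

[4] `<line>` line segment, #0000ff→cut S774 F744: (84.8249,108.3952) → (94.6346,112.4818)

[5] `<polygon>` closed polygon, #0000ff→cut S774 F744: (193.7586,69.0438) → (126.6033,70.9610) → (290.8252,55.3884) → (205.5945,91.2665) → (193.7586,69.0438) (closed)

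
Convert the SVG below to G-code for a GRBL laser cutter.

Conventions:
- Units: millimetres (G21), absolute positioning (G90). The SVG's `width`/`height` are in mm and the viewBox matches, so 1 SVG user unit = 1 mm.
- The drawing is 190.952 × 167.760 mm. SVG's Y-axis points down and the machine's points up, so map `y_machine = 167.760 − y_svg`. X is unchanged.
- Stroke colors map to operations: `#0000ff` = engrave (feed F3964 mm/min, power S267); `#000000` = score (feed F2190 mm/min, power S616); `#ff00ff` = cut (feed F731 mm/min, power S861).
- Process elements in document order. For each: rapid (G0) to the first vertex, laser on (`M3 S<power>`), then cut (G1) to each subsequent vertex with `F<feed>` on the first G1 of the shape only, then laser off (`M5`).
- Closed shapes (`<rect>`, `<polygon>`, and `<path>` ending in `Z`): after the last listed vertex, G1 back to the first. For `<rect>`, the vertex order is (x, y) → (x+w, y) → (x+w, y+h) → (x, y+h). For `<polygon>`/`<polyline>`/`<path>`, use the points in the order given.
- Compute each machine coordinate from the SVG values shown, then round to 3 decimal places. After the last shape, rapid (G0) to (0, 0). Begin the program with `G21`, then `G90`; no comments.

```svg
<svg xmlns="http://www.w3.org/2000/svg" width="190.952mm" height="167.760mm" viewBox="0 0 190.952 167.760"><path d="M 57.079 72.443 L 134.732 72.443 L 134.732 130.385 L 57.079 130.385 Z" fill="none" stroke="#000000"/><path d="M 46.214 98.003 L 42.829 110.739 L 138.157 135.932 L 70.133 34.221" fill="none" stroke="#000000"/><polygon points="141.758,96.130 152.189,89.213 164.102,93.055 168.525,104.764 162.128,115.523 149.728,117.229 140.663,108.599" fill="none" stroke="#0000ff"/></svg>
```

viewBox `0 0 190.952 167.760` with mm width/height → 1 unit = 1 mm. Flip: y_m = 167.760 − y_svg.

**Shape 1** — `<path>` rectangle, stroke `#000000` → score (S616, F2190). Machine vertices: (57.079,95.317) → (134.732,95.317) → (134.732,37.375) → (57.079,37.375) → (57.079,95.317). Closed: final G1 returns to the first vertex.

**Shape 2** — `<path>` open polyline, stroke `#000000` → score (S616, F2190). Machine vertices: (46.214,69.757) → (42.829,57.021) → (138.157,31.828) → (70.133,133.539). Open path.

**Shape 3** — `<polygon>` regular polygon, stroke `#0000ff` → engrave (S267, F3964). Machine vertices: (141.758,71.630) → (152.189,78.547) → (164.102,74.705) → (168.525,62.996) → (162.128,52.237) → (149.728,50.531) → (140.663,59.161) → (141.758,71.630). Closed: final G1 returns to the first vertex.

G21
G90
G0 X57.079 Y95.317
M3 S616
G1 X134.732 Y95.317 F2190
G1 X134.732 Y37.375
G1 X57.079 Y37.375
G1 X57.079 Y95.317
M5
G0 X46.214 Y69.757
M3 S616
G1 X42.829 Y57.021 F2190
G1 X138.157 Y31.828
G1 X70.133 Y133.539
M5
G0 X141.758 Y71.630
M3 S267
G1 X152.189 Y78.547 F3964
G1 X164.102 Y74.705
G1 X168.525 Y62.996
G1 X162.128 Y52.237
G1 X149.728 Y50.531
G1 X140.663 Y59.161
G1 X141.758 Y71.630
M5
G0 X0.000 Y0.000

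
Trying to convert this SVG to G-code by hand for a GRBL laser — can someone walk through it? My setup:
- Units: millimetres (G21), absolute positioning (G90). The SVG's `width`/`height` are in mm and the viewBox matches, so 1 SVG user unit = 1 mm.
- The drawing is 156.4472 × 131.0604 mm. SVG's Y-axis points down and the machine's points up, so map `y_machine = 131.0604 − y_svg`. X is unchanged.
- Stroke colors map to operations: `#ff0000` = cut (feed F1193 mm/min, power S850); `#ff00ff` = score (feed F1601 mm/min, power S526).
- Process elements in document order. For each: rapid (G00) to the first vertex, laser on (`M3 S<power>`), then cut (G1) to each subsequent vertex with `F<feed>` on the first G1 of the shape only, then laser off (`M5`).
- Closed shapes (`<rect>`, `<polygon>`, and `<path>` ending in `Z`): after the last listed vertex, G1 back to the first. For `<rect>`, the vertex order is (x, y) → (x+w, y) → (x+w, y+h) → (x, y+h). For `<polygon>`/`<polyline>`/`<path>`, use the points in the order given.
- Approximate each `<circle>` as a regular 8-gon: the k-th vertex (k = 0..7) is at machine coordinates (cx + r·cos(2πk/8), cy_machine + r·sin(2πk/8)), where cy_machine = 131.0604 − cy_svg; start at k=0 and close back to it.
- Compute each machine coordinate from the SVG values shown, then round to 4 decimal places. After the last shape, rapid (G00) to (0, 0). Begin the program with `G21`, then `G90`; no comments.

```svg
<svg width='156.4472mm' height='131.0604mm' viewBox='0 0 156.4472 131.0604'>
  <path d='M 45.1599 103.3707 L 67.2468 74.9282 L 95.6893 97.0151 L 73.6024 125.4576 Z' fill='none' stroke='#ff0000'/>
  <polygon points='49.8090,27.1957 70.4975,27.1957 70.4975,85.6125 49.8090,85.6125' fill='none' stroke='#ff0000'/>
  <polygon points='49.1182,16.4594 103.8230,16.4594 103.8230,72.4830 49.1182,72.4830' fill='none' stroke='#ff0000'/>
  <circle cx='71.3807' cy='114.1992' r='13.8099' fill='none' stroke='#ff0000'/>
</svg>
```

Since the viewBox matches the mm dimensions, user units are millimetres directly. The only transform is the Y-flip y_m = 131.0604 − y_svg.

Shape 1 is a regular polygon drawn with `<path>`. Its stroke #ff0000 means cut at S850, F1193. After flipping Y the toolpath is (45.1599,27.6897) → (67.2468,56.1322) → (95.6893,34.0453) → (73.6024,5.6028) → (45.1599,27.6897), returning to the start.

Shape 2 is a rectangle drawn with `<polygon>`. Its stroke #ff0000 means cut at S850, F1193. After flipping Y the toolpath is (49.8090,103.8647) → (70.4975,103.8647) → (70.4975,45.4479) → (49.8090,45.4479) → (49.8090,103.8647), returning to the start.

Shape 3 is a rectangle drawn with `<polygon>`. Its stroke #ff0000 means cut at S850, F1193. After flipping Y the toolpath is (49.1182,114.6010) → (103.8230,114.6010) → (103.8230,58.5774) → (49.1182,58.5774) → (49.1182,114.6010), returning to the start.

Shape 4 is a circle drawn with `<circle>`. Its stroke #ff0000 means cut at S850, F1193. After flipping Y the toolpath is (85.1906,16.8612) → (81.1458,26.6263) → (71.3807,30.6711) → (61.6156,26.6263) → (57.5708,16.8612) → (61.6156,7.0961) → (71.3807,3.0513) → (81.1458,7.0961) → (85.1906,16.8612), returning to the start.

G21
G90
G00 X45.1599 Y27.6897
M3 S850
G1 X67.2468 Y56.1322 F1193
G1 X95.6893 Y34.0453
G1 X73.6024 Y5.6028
G1 X45.1599 Y27.6897
M5
G00 X49.8090 Y103.8647
M3 S850
G1 X70.4975 Y103.8647 F1193
G1 X70.4975 Y45.4479
G1 X49.8090 Y45.4479
G1 X49.8090 Y103.8647
M5
G00 X49.1182 Y114.6010
M3 S850
G1 X103.8230 Y114.6010 F1193
G1 X103.8230 Y58.5774
G1 X49.1182 Y58.5774
G1 X49.1182 Y114.6010
M5
G00 X85.1906 Y16.8612
M3 S850
G1 X81.1458 Y26.6263 F1193
G1 X71.3807 Y30.6711
G1 X61.6156 Y26.6263
G1 X57.5708 Y16.8612
G1 X61.6156 Y7.0961
G1 X71.3807 Y3.0513
G1 X81.1458 Y7.0961
G1 X85.1906 Y16.8612
M5
G00 X0.0000 Y0.0000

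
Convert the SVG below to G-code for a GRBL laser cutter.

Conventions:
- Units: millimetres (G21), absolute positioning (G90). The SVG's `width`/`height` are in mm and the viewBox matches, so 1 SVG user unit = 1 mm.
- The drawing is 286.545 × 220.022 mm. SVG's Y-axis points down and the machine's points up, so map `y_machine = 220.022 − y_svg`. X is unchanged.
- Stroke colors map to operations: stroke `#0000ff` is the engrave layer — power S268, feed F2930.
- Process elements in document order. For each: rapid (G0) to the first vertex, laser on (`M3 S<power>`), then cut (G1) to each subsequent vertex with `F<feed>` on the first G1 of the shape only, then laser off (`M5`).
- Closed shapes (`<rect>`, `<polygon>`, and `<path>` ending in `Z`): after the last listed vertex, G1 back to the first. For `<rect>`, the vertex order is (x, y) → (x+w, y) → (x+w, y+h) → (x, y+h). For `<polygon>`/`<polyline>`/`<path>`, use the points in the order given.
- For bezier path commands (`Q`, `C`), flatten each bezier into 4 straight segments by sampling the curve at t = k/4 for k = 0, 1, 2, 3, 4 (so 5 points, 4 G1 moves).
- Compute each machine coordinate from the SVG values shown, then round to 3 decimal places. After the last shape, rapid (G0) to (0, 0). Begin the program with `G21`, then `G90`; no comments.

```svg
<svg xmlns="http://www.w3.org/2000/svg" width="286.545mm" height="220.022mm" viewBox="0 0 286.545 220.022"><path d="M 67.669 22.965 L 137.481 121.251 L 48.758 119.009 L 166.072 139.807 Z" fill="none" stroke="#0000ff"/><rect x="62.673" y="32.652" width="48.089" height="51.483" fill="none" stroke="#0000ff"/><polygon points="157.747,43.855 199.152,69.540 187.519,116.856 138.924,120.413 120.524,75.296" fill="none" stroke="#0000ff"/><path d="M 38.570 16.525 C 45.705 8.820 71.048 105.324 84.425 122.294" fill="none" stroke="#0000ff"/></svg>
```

viewBox `0 0 286.545 220.022` with mm width/height → 1 unit = 1 mm. Flip: y_m = 220.022 − y_svg.

**Shape 1** — `<path>` closed polygon, stroke `#0000ff` → engrave (S268, F2930). Machine vertices: (67.669,197.057) → (137.481,98.771) → (48.758,101.013) → (166.072,80.215) → (67.669,197.057). Closed: final G1 returns to the first vertex.

**Shape 2** — `<rect>` rectangle, stroke `#0000ff` → engrave (S268, F2930). Machine vertices: (62.673,187.370) → (110.762,187.370) → (110.762,135.887) → (62.673,135.887) → (62.673,187.370). Closed: final G1 returns to the first vertex.

**Shape 3** — `<polygon>` regular polygon, stroke `#0000ff` → engrave (S268, F2930). Machine vertices: (157.747,176.167) → (199.152,150.482) → (187.519,103.166) → (138.924,99.609) → (120.524,144.726) → (157.747,176.167). Closed: final G1 returns to the first vertex.

**Shape 4** — `<path>` cubic bezier, stroke `#0000ff` → engrave (S268, F2930). Control points (SVG): P0=(38.570,16.525), P1=(45.705,8.820), P2=(71.048,105.324), P3=(84.425,122.294); sampled at t=k/4. Machine vertices: (38.570,203.497) → (46.864,192.608) → (59.157,159.866) → (72.620,122.497) → (84.425,97.728). Open path.

G21
G90
G0 X67.669 Y197.057
M3 S268
G1 X137.481 Y98.771 F2930
G1 X48.758 Y101.013
G1 X166.072 Y80.215
G1 X67.669 Y197.057
M5
G0 X62.673 Y187.370
M3 S268
G1 X110.762 Y187.370 F2930
G1 X110.762 Y135.887
G1 X62.673 Y135.887
G1 X62.673 Y187.370
M5
G0 X157.747 Y176.167
M3 S268
G1 X199.152 Y150.482 F2930
G1 X187.519 Y103.166
G1 X138.924 Y99.609
G1 X120.524 Y144.726
G1 X157.747 Y176.167
M5
G0 X38.570 Y203.497
M3 S268
G1 X46.864 Y192.608 F2930
G1 X59.157 Y159.866
G1 X72.620 Y122.497
G1 X84.425 Y97.728
M5
G0 X0.000 Y0.000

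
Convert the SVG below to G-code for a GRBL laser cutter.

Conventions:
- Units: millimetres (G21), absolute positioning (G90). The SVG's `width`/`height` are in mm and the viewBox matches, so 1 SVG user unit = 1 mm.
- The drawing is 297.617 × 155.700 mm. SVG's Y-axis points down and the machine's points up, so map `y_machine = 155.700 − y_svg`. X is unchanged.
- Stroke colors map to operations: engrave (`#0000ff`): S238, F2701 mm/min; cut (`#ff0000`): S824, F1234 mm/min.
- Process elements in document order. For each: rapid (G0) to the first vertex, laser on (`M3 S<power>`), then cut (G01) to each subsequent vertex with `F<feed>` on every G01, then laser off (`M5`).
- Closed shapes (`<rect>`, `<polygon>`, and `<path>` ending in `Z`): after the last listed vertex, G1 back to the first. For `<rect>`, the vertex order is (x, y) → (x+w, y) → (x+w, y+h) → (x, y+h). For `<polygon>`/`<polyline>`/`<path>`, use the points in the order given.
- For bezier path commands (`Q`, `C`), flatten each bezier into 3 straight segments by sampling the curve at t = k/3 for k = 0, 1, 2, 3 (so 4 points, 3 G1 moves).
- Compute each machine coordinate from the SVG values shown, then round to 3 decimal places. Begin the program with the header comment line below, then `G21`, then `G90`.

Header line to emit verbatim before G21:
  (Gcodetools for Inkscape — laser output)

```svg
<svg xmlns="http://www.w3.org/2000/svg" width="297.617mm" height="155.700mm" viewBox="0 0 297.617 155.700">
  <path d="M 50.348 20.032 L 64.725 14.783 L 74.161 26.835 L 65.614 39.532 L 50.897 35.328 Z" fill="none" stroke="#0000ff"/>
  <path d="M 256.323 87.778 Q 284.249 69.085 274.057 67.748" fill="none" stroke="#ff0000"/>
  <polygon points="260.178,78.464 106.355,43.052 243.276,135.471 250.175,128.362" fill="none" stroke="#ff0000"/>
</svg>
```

(Gcodetools for Inkscape — laser output)
G21
G90
G0 X50.348 Y135.668
M3 S238
G01 X64.725 Y140.917 F2701
G01 X74.161 Y128.865 F2701
G01 X65.614 Y116.168 F2701
G01 X50.897 Y120.372 F2701
G01 X50.348 Y135.668 F2701
M5
G0 X256.323 Y67.922
M3 S824
G01 X270.705 Y78.456 F1234
G01 X276.616 Y85.132 F1234
G01 X274.057 Y87.952 F1234
M5
G0 X260.178 Y77.236
M3 S824
G01 X106.355 Y112.648 F1234
G01 X243.276 Y20.229 F1234
G01 X250.175 Y27.338 F1234
G01 X260.178 Y77.236 F1234
M5

1 u = 1 mm; y_m = 155.700 − y.

[1] `<path>` regular polygon, #0000ff→engrave S238 F2701: (50.348,135.668) → (64.725,140.917) → (74.161,128.865) → (65.614,116.168) → (50.897,120.372) → (50.348,135.668) (closed)

[2] `<path>` quadratic bezier, #ff0000→cut S824 F1234: (256.323,67.922) → (270.705,78.456) → (276.616,85.132) → (274.057,87.952)

[3] `<polygon>` closed polygon, #ff0000→cut S824 F1234: (260.178,77.236) → (106.355,112.648) → (243.276,20.229) → (250.175,27.338) → (260.178,77.236) (closed)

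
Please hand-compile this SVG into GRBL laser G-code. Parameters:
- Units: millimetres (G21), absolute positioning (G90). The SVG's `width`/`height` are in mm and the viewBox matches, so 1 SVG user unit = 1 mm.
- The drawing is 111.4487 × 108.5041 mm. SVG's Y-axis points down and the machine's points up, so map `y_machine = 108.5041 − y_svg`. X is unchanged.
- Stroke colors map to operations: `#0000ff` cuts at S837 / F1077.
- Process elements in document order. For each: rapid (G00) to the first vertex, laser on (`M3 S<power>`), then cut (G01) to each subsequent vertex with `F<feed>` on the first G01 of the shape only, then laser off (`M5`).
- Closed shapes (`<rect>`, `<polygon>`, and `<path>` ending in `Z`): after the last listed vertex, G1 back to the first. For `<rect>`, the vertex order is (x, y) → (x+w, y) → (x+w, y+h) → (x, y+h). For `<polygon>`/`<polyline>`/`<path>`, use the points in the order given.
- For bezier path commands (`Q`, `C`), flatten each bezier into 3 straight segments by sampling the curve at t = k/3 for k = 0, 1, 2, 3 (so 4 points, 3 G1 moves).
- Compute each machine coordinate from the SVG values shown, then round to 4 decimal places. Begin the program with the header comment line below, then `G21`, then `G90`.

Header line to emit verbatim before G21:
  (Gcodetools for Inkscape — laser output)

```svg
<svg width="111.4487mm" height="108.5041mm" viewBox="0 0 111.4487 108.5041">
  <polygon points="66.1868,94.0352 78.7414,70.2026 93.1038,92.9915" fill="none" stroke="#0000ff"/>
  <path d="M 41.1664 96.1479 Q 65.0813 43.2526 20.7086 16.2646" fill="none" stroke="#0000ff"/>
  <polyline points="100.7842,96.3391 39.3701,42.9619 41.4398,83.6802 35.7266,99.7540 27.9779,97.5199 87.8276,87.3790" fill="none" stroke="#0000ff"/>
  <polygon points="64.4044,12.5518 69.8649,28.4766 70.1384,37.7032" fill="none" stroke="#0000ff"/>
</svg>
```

1 u = 1 mm; y_m = 108.5041 − y.

[1] `<polygon>` regular polygon, #0000ff→cut S837 F1077: (66.1868,14.4689) → (78.7414,38.3015) → (93.1038,15.5126) → (66.1868,14.4689) (closed)

[2] `<path>` quadratic bezier, #0000ff→cut S837 F1077: (41.1664,12.3562) → (49.5222,44.7411) → (42.7029,71.3689) → (20.7086,92.2395)

[3] `<polyline>` open polyline, #0000ff→cut S837 F1077: (100.7842,12.1650) → (39.3701,65.5422) → (41.4398,24.8239) → (35.7266,8.7501) → (27.9779,10.9842) → (87.8276,21.1251)

[4] `<polygon>` closed polygon, #0000ff→cut S837 F1077: (64.4044,95.9523) → (69.8649,80.0275) → (70.1384,70.8009) → (64.4044,95.9523) (closed)

(Gcodetools for Inkscape — laser output)
G21
G90
G00 X66.1868 Y14.4689
M3 S837
G01 X78.7414 Y38.3015 F1077
G01 X93.1038 Y15.5126
G01 X66.1868 Y14.4689
M5
G00 X41.1664 Y12.3562
M3 S837
G01 X49.5222 Y44.7411 F1077
G01 X42.7029 Y71.3689
G01 X20.7086 Y92.2395
M5
G00 X100.7842 Y12.1650
M3 S837
G01 X39.3701 Y65.5422 F1077
G01 X41.4398 Y24.8239
G01 X35.7266 Y8.7501
G01 X27.9779 Y10.9842
G01 X87.8276 Y21.1251
M5
G00 X64.4044 Y95.9523
M3 S837
G01 X69.8649 Y80.0275 F1077
G01 X70.1384 Y70.8009
G01 X64.4044 Y95.9523
M5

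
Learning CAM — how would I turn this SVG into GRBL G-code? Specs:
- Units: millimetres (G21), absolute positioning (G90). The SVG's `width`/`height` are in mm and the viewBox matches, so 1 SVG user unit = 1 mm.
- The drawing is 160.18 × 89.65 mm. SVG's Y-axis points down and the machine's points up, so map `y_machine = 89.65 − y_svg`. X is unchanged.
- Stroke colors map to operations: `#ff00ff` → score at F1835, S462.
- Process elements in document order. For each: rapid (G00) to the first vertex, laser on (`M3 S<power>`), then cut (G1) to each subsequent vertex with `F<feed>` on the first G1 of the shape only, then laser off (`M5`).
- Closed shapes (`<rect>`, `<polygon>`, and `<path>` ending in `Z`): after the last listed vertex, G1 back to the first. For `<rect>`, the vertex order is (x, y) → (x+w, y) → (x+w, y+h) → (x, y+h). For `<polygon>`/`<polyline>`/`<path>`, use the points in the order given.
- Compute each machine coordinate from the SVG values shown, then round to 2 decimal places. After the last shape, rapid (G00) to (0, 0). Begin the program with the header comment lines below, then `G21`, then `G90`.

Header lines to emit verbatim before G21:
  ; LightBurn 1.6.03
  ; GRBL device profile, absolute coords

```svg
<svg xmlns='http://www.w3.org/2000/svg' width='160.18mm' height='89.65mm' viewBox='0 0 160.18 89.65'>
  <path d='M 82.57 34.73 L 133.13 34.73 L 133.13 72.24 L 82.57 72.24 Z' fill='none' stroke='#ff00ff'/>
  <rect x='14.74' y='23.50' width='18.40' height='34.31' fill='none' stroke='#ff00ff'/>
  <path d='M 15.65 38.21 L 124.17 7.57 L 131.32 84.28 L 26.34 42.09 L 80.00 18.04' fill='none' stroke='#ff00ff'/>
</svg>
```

Since the viewBox matches the mm dimensions, user units are millimetres directly. The only transform is the Y-flip y_m = 89.65 − y_svg.

Shape 1 is a rectangle drawn with `<path>`. Its stroke #ff00ff means score at S462, F1835. After flipping Y the toolpath is (82.57,54.92) → (133.13,54.92) → (133.13,17.41) → (82.57,17.41) → (82.57,54.92), returning to the start.

Shape 2 is a rectangle drawn with `<rect>`. Its stroke #ff00ff means score at S462, F1835. After flipping Y the toolpath is (14.74,66.15) → (33.14,66.15) → (33.14,31.84) → (14.74,31.84) → (14.74,66.15), returning to the start.

Shape 3 is a open polyline drawn with `<path>`. Its stroke #ff00ff means score at S462, F1835. After flipping Y the toolpath is (15.65,51.44) → (124.17,82.08) → (131.32,5.37) → (26.34,47.56) → (80.00,71.61).

; LightBurn 1.6.03
; GRBL device profile, absolute coords
G21
G90
G00 X82.57 Y54.92
M3 S462
G1 X133.13 Y54.92 F1835
G1 X133.13 Y17.41
G1 X82.57 Y17.41
G1 X82.57 Y54.92
M5
G00 X14.74 Y66.15
M3 S462
G1 X33.14 Y66.15 F1835
G1 X33.14 Y31.84
G1 X14.74 Y31.84
G1 X14.74 Y66.15
M5
G00 X15.65 Y51.44
M3 S462
G1 X124.17 Y82.08 F1835
G1 X131.32 Y5.37
G1 X26.34 Y47.56
G1 X80.00 Y71.61
M5
G00 X0.00 Y0.00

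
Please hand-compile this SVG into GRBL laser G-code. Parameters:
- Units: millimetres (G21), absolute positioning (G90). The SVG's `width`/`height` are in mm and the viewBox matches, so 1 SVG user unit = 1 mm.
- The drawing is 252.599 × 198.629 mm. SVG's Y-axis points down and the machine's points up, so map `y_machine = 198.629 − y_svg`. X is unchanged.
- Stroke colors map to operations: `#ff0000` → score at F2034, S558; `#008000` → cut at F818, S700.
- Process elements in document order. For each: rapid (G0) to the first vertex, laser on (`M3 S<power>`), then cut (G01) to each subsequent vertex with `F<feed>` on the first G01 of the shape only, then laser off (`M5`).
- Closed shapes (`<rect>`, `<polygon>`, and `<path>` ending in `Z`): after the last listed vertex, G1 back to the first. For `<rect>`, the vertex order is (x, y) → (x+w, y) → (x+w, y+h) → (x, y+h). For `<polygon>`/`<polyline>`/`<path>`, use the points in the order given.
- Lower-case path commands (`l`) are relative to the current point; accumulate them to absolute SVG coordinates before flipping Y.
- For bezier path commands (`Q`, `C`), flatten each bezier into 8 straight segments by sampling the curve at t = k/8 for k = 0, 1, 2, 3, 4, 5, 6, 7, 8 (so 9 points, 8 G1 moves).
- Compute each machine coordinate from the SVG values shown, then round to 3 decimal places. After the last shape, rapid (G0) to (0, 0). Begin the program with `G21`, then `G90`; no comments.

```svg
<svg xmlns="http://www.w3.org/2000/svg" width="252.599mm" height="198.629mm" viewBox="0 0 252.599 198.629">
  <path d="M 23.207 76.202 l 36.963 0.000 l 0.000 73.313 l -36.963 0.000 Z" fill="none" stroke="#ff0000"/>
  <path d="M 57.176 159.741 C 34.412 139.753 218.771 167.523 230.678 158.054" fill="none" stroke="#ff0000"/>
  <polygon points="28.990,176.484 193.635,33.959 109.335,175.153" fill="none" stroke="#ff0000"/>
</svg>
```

G21
G90
G0 X23.207 Y122.427
M3 S558
G01 X60.170 Y122.427 F2034
G01 X60.170 Y49.114
G01 X23.207 Y49.114
G01 X23.207 Y122.427
M5
G0 X57.176 Y38.888
M3 S558
G01 X57.607 Y44.311 F2034
G01 X73.008 Y46.252
G01 X98.930 Y45.709
G01 X130.925 Y43.676
G01 X164.546 Y41.150
G01 X195.344 Y39.127
G01 X218.871 Y38.604
G01 X230.678 Y40.575
M5
G0 X28.990 Y22.145
M3 S558
G01 X193.635 Y164.670 F2034
G01 X109.335 Y23.476
G01 X28.990 Y22.145
M5
G0 X0.000 Y0.000

viewBox `0 0 252.599 198.629` with mm width/height → 1 unit = 1 mm. Flip: y_m = 198.629 − y_svg.

**Shape 1** — `<path>` rectangle, stroke `#ff0000` → score (S558, F2034). Machine vertices: (23.207,122.427) → (60.170,122.427) → (60.170,49.114) → (23.207,49.114) → (23.207,122.427). Closed: final G1 returns to the first vertex.

**Shape 2** — `<path>` cubic bezier, stroke `#ff0000` → score (S558, F2034). Control points (SVG): P0=(57.176,159.741), P1=(34.412,139.753), P2=(218.771,167.523), P3=(230.678,158.054); sampled at t=k/8. Machine vertices: (57.176,38.888) → (57.607,44.311) → (73.008,46.252) → (98.930,45.709) → (130.925,43.676) → (164.546,41.150) → (195.344,39.127) → (218.871,38.604) → (230.678,40.575). Open path.

**Shape 3** — `<polygon>` closed polygon, stroke `#ff0000` → score (S558, F2034). Machine vertices: (28.990,22.145) → (193.635,164.670) → (109.335,23.476) → (28.990,22.145). Closed: final G1 returns to the first vertex.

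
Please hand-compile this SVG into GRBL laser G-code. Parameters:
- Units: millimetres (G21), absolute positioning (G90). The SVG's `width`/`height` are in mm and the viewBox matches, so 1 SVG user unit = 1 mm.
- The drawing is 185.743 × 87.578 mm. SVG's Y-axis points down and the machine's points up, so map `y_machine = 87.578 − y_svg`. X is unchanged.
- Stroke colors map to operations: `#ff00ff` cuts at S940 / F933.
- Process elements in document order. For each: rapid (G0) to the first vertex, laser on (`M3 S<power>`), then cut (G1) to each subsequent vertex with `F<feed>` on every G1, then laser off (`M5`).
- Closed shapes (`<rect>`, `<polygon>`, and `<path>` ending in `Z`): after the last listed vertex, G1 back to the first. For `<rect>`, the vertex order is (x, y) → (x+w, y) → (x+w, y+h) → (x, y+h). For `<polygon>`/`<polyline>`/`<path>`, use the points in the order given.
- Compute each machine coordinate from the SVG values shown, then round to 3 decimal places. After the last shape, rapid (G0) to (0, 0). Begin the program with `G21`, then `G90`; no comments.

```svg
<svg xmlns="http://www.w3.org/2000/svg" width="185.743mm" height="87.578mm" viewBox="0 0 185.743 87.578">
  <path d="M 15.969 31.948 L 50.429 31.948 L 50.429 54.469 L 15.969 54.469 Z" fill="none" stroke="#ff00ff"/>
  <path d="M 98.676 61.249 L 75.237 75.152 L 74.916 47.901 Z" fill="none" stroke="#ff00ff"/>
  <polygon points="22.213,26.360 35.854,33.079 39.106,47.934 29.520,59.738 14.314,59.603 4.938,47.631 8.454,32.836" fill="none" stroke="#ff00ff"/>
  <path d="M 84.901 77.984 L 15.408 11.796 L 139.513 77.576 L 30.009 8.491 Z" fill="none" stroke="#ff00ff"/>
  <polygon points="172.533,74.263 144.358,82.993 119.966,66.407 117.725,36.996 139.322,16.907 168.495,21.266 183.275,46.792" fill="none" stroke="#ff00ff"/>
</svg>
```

G21
G90
G0 X15.969 Y55.630
M3 S940
G1 X50.429 Y55.630 F933
G1 X50.429 Y33.109 F933
G1 X15.969 Y33.109 F933
G1 X15.969 Y55.630 F933
M5
G0 X98.676 Y26.329
M3 S940
G1 X75.237 Y12.426 F933
G1 X74.916 Y39.677 F933
G1 X98.676 Y26.329 F933
M5
G0 X22.213 Y61.218
M3 S940
G1 X35.854 Y54.499 F933
G1 X39.106 Y39.644 F933
G1 X29.520 Y27.840 F933
G1 X14.314 Y27.975 F933
G1 X4.938 Y39.947 F933
G1 X8.454 Y54.742 F933
G1 X22.213 Y61.218 F933
M5
G0 X84.901 Y9.594
M3 S940
G1 X15.408 Y75.782 F933
G1 X139.513 Y10.002 F933
G1 X30.009 Y79.087 F933
G1 X84.901 Y9.594 F933
M5
G0 X172.533 Y13.315
M3 S940
G1 X144.358 Y4.585 F933
G1 X119.966 Y21.171 F933
G1 X117.725 Y50.582 F933
G1 X139.322 Y70.671 F933
G1 X168.495 Y66.312 F933
G1 X183.275 Y40.786 F933
G1 X172.533 Y13.315 F933
M5
G0 X0.000 Y0.000

1 u = 1 mm; y_m = 87.578 − y.

[1] `<path>` rectangle, #ff00ff→cut S940 F933: (15.969,55.630) → (50.429,55.630) → (50.429,33.109) → (15.969,33.109) → (15.969,55.630) (closed)

[2] `<path>` regular polygon, #ff00ff→cut S940 F933: (98.676,26.329) → (75.237,12.426) → (74.916,39.677) → (98.676,26.329) (closed)

[3] `<polygon>` regular polygon, #ff00ff→cut S940 F933: (22.213,61.218) → (35.854,54.499) → (39.106,39.644) → (29.520,27.840) → (14.314,27.975) → (4.938,39.947) → (8.454,54.742) → (22.213,61.218) (closed)

[4] `<path>` closed polygon, #ff00ff→cut S940 F933: (84.901,9.594) → (15.408,75.782) → (139.513,10.002) → (30.009,79.087) → (84.901,9.594) (closed)

[5] `<polygon>` regular polygon, #ff00ff→cut S940 F933: (172.533,13.315) → (144.358,4.585) → (119.966,21.171) → (117.725,50.582) → (139.322,70.671) → (168.495,66.312) → (183.275,40.786) → (172.533,13.315) (closed)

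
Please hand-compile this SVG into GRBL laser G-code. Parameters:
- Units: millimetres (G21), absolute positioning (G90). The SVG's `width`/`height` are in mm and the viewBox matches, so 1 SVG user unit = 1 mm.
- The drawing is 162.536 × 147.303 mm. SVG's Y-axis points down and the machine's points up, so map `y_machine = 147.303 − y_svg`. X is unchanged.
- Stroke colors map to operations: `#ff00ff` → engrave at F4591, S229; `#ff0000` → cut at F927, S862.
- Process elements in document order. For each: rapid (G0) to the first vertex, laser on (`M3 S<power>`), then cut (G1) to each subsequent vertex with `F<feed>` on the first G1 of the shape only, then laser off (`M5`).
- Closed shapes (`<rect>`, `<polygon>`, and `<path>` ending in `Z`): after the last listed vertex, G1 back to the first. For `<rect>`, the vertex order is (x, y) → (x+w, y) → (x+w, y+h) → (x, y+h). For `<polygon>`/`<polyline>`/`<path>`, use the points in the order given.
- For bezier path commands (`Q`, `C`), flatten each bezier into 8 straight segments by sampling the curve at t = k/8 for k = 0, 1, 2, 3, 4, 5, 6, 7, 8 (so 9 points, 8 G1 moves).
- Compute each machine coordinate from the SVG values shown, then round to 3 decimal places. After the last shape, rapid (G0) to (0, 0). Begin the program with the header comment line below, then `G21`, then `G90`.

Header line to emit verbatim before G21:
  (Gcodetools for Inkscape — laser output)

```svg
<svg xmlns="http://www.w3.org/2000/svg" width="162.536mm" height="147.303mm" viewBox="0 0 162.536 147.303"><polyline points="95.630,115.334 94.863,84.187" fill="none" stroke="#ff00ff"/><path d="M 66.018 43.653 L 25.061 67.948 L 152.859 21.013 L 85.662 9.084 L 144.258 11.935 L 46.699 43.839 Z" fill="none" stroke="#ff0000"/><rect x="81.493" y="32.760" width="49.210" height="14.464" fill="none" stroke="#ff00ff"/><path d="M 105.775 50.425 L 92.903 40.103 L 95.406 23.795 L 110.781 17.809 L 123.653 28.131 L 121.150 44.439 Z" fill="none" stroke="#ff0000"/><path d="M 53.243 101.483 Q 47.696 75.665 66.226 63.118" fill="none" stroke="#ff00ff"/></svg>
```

Since the viewBox matches the mm dimensions, user units are millimetres directly. The only transform is the Y-flip y_m = 147.303 − y_svg.

Shape 1 is a line segment drawn with `<polyline>`. Its stroke #ff00ff means engrave at S229, F4591. After flipping Y the toolpath is (95.630,31.969) → (94.863,63.116).

Shape 2 is a closed polygon drawn with `<path>`. Its stroke #ff0000 means cut at S862, F927. After flipping Y the toolpath is (66.018,103.650) → (25.061,79.355) → (152.859,126.290) → (85.662,138.219) → (144.258,135.368) → (46.699,103.464) → (66.018,103.650), returning to the start.

Shape 3 is a rectangle drawn with `<rect>`. Its stroke #ff00ff means engrave at S229, F4591. After flipping Y the toolpath is (81.493,114.543) → (130.703,114.543) → (130.703,100.079) → (81.493,100.079) → (81.493,114.543), returning to the start.

Shape 4 is a regular polygon drawn with `<path>`. Its stroke #ff0000 means cut at S862, F927. After flipping Y the toolpath is (105.775,96.878) → (92.903,107.200) → (95.406,123.508) → (110.781,129.494) → (123.653,119.172) → (121.150,102.864) → (105.775,96.878), returning to the start.

Shape 5 is a quadratic bezier drawn with `<path>`. Its stroke #ff00ff means engrave at S229, F4591. After flipping Y the toolpath is (53.243,45.820) → (52.232,52.067) → (51.974,57.900) → (52.469,63.317) → (53.715,68.320) → (55.714,72.909) → (58.466,77.082) → (61.970,80.841) → (66.226,84.185).

(Gcodetools for Inkscape — laser output)
G21
G90
G0 X95.630 Y31.969
M3 S229
G1 X94.863 Y63.116 F4591
M5
G0 X66.018 Y103.650
M3 S862
G1 X25.061 Y79.355 F927
G1 X152.859 Y126.290
G1 X85.662 Y138.219
G1 X144.258 Y135.368
G1 X46.699 Y103.464
G1 X66.018 Y103.650
M5
G0 X81.493 Y114.543
M3 S229
G1 X130.703 Y114.543 F4591
G1 X130.703 Y100.079
G1 X81.493 Y100.079
G1 X81.493 Y114.543
M5
G0 X105.775 Y96.878
M3 S862
G1 X92.903 Y107.200 F927
G1 X95.406 Y123.508
G1 X110.781 Y129.494
G1 X123.653 Y119.172
G1 X121.150 Y102.864
G1 X105.775 Y96.878
M5
G0 X53.243 Y45.820
M3 S229
G1 X52.232 Y52.067 F4591
G1 X51.974 Y57.900
G1 X52.469 Y63.317
G1 X53.715 Y68.320
G1 X55.714 Y72.909
G1 X58.466 Y77.082
G1 X61.970 Y80.841
G1 X66.226 Y84.185
M5
G0 X0.000 Y0.000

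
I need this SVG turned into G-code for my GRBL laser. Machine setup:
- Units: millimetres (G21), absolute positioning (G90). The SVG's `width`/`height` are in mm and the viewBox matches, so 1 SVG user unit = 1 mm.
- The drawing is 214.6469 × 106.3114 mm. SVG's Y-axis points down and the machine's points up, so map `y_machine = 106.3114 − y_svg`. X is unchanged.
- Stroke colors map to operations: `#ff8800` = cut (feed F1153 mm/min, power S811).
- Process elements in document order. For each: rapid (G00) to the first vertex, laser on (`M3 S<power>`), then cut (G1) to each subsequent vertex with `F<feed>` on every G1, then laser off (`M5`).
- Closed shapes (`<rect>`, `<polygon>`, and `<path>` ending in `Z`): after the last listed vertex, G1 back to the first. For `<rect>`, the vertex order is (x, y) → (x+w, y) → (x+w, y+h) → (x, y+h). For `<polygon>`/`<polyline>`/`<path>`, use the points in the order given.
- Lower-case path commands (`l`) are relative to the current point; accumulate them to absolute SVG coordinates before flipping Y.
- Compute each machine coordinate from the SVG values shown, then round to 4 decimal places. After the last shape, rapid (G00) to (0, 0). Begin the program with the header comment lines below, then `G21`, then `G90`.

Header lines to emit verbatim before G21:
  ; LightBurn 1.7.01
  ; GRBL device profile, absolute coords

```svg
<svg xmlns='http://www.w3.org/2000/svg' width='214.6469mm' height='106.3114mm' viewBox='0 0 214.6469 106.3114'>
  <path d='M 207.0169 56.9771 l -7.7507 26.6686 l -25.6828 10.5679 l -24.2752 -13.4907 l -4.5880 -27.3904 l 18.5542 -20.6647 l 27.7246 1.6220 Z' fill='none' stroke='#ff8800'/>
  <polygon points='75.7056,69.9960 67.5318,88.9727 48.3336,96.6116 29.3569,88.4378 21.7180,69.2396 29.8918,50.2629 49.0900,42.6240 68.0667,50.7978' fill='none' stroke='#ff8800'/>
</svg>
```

viewBox `0 0 214.6469 106.3114` with mm width/height → 1 unit = 1 mm. Flip: y_m = 106.3114 − y_svg.

**Shape 1** — `<path>` regular polygon, stroke `#ff8800` → cut (S811, F1153). Machine vertices: (207.0169,49.3343) → (199.2662,22.6657) → (173.5834,12.0978) → (149.3082,25.5885) → (144.7202,52.9789) → (163.2744,73.6436) → (190.9990,72.0216) → (207.0169,49.3343). Closed: final G1 returns to the first vertex.

**Shape 2** — `<polygon>` regular polygon, stroke `#ff8800` → cut (S811, F1153). Machine vertices: (75.7056,36.3154) → (67.5318,17.3387) → (48.3336,9.6998) → (29.3569,17.8736) → (21.7180,37.0718) → (29.8918,56.0485) → (49.0900,63.6874) → (68.0667,55.5136) → (75.7056,36.3154). Closed: final G1 returns to the first vertex.

; LightBurn 1.7.01
; GRBL device profile, absolute coords
G21
G90
G00 X207.0169 Y49.3343
M3 S811
G1 X199.2662 Y22.6657 F1153
G1 X173.5834 Y12.0978 F1153
G1 X149.3082 Y25.5885 F1153
G1 X144.7202 Y52.9789 F1153
G1 X163.2744 Y73.6436 F1153
G1 X190.9990 Y72.0216 F1153
G1 X207.0169 Y49.3343 F1153
M5
G00 X75.7056 Y36.3154
M3 S811
G1 X67.5318 Y17.3387 F1153
G1 X48.3336 Y9.6998 F1153
G1 X29.3569 Y17.8736 F1153
G1 X21.7180 Y37.0718 F1153
G1 X29.8918 Y56.0485 F1153
G1 X49.0900 Y63.6874 F1153
G1 X68.0667 Y55.5136 F1153
G1 X75.7056 Y36.3154 F1153
M5
G00 X0.0000 Y0.0000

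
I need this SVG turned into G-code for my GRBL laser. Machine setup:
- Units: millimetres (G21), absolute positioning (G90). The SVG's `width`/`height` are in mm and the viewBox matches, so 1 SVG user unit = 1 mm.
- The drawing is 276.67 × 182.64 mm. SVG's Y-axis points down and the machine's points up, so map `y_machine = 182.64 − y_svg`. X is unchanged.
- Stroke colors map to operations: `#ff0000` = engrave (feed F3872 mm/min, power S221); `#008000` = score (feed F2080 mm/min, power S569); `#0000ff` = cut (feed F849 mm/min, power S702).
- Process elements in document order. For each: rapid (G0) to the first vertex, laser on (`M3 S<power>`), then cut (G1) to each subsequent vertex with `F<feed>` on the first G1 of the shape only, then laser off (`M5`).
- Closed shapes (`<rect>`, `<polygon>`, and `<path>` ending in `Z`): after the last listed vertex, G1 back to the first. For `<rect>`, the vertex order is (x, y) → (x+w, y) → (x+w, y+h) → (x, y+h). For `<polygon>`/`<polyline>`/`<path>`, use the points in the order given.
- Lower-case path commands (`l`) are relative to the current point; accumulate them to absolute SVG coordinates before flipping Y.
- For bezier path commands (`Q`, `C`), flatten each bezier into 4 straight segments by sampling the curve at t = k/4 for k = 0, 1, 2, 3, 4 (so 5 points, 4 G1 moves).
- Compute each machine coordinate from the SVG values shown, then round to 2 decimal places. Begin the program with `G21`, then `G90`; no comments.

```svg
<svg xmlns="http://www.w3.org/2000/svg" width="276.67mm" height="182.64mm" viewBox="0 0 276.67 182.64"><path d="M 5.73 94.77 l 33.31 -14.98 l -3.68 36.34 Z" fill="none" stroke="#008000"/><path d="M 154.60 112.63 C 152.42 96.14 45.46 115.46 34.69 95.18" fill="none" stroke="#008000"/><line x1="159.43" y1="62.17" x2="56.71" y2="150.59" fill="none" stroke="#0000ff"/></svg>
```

G21
G90
G0 X5.73 Y87.87
M3 S569
G1 X39.04 Y102.85 F2080
G1 X35.36 Y66.51
G1 X5.73 Y87.87
M5
G0 X154.60 Y70.01
M3 S569
G1 X136.46 Y76.84 F2080
G1 X97.87 Y77.31
G1 X57.66 Y78.50
G1 X34.69 Y87.46
M5
G0 X159.43 Y120.47
M3 S702
G1 X56.71 Y32.05 F849
M5

Since the viewBox matches the mm dimensions, user units are millimetres directly. The only transform is the Y-flip y_m = 182.64 − y_svg.

Shape 1 is a regular polygon drawn with `<path>`. Its stroke #008000 means score at S569, F2080. After flipping Y the toolpath is (5.73,87.87) → (39.04,102.85) → (35.36,66.51) → (5.73,87.87), returning to the start.

Shape 2 is a cubic bezier drawn with `<path>`. Its stroke #008000 means score at S569, F2080. After flipping Y the toolpath is (154.60,70.01) → (136.46,76.84) → (97.87,77.31) → (57.66,78.50) → (34.69,87.46).

Shape 3 is a line segment drawn with `<line>`. Its stroke #0000ff means cut at S702, F849. After flipping Y the toolpath is (159.43,120.47) → (56.71,32.05).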